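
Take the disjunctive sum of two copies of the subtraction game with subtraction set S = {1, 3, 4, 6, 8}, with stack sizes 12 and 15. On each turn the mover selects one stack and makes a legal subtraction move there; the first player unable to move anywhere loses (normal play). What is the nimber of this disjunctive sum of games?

All stacks use S = {1, 3, 4, 6, 8}:
G(0) = 0
G(1) = mex{0} = 1
G(2) = mex{1} = 0
G(3) = mex{0,0} = 1
G(4) = mex{1,1,0} = 2
G(5) = mex{2,0,1} = 3
G(6) = mex{3,1,0,0} = 2
G(7) = mex{2,2,1,1} = 0
G(8) = mex{0,3,2,0,0} = 1
G(9) = mex{1,2,3,1,1} = 0
G(10) = mex{0,0,2,2,0} = 1
G(11) = mex{1,1,0,3,1} = 2
G(12) = mex{2,0,1,2,2} = 3
G(13) = mex{3,1,0,0,3} = 2
G(14) = mex{2,2,1,1,2} = 0
G(15) = mex{0,3,2,0,0} = 1
Stack A: G(12) = 3.
Stack B: G(15) = 1.
Combined Grundy value = 3 ⊕ 1 = 2.

2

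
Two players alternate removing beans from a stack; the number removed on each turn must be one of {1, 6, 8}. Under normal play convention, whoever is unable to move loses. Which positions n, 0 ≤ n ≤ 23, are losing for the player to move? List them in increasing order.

0, 2, 4, 7, 9, 11, 14, 16, 18, 21, 23

n :  0  1  2  3  4  5  6  7  8  9 10 11 12 13 14 15 16 17 18 19 20 21 22 23
G :  0  1  0  1  0  1  2  0  1  0  1  0  1  2  0  1  0  1  0  1  2  0  1  0
P-positions are exactly the n with G(n) = 0.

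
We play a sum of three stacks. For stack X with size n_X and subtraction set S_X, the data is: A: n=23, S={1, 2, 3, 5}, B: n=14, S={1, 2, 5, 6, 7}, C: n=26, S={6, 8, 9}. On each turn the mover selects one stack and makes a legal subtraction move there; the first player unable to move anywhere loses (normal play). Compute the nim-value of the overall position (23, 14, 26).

Stack A, S = {1, 2, 3, 5}:
n :  0  1  2  3  4  5  6  7  8  9 10 11 12 13 14 15 16 17 18 19 20 21 22 23
G :  0  1  2  3  0  1  2  3  0  1  2  3  0  1  2  3  0  1  2  3  0  1  2  3
G_A(23) = 3.
Stack B, S = {1, 2, 5, 6, 7}:
n :  0  1  2  3  4  5  6  7  8  9 10 11 12 13 14
G :  0  1  2  0  1  2  3  4  5  3  4  0  1  2  0
G_B(14) = 0.
Stack C, S = {6, 8, 9}:
G(0) = 0
G(1) = mex{} = 0
G(2) = mex{} = 0
G(3) = mex{} = 0
G(4) = mex{} = 0
G(5) = mex{} = 0
G(6) = mex{0} = 1
G(7) = mex{0} = 1
G(8) = mex{0,0} = 1
G(9) = mex{0,0,0} = 1
G(10) = mex{0,0,0} = 1
G(11) = mex{0,0,0} = 1
G(12) = mex{1,0,0} = 2
G(13) = mex{1,0,0} = 2
G(14) = mex{1,1,0} = 2
G(15) = mex{1,1,1} = 0
G(16) = mex{1,1,1} = 0
G(17) = mex{1,1,1} = 0
G(18) = mex{2,1,1} = 0
G(19) = mex{2,1,1} = 0
G(20) = mex{2,2,1} = 0
G(21) = mex{0,2,2} = 1
G(22) = mex{0,2,2} = 1
G(23) = mex{0,0,2} = 1
G(24) = mex{0,0,0} = 1
G(25) = mex{0,0,0} = 1
G(26) = mex{0,0,0} = 1
G_C(26) = 1.
Combined Grundy value = 3 ⊕ 0 ⊕ 1 = 2.

2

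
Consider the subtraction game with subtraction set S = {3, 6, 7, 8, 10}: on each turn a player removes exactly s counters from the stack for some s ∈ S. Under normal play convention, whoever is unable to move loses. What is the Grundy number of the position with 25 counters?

n :  0  1  2  3  4  5  6  7  8  9 10 11 12 13 14 15 16 17 18 19 20 21 22 23 24 25
G :  0  0  0  1  1  1  2  2  2  3  3  3  4  0  0  0  1  1  1  2  2  2  3  3  3  4

4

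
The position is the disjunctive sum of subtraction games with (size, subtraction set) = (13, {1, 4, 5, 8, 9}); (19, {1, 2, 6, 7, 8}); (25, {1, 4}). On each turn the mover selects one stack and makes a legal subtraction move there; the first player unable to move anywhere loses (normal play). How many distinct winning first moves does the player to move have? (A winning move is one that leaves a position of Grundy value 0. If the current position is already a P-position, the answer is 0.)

2

Stack A, S = {1, 4, 5, 8, 9}:
G(0) = 0
G(1) = mex{0} = 1
G(2) = mex{1} = 0
G(3) = mex{0} = 1
G(4) = mex{1,0} = 2
G(5) = mex{2,1,0} = 3
G(6) = mex{3,0,1} = 2
G(7) = mex{2,1,0} = 3
G(8) = mex{3,2,1,0} = 4
G(9) = mex{4,3,2,1,0} = 5
G(10) = mex{5,2,3,0,1} = 4
G(11) = mex{4,3,2,1,0} = 5
G(12) = mex{5,4,3,2,1} = 0
G(13) = mex{0,5,4,3,2} = 1
G_A(13) = 1.
Stack B, S = {1, 2, 6, 7, 8}:
G(0) = 0
G(1) = mex{0} = 1
G(2) = mex{1,0} = 2
G(3) = mex{2,1} = 0
G(4) = mex{0,2} = 1
G(5) = mex{1,0} = 2
G(6) = mex{2,1,0} = 3
G(7) = mex{3,2,1,0} = 4
G(8) = mex{4,3,2,1,0} = 5
G(9) = mex{5,4,0,2,1} = 3
G(10) = mex{3,5,1,0,2} = 4
G(11) = mex{4,3,2,1,0} = 5
G(12) = mex{5,4,3,2,1} = 0
G(13) = mex{0,5,4,3,2} = 1
G(14) = mex{1,0,5,4,3} = 2
G(15) = mex{2,1,3,5,4} = 0
G(16) = mex{0,2,4,3,5} = 1
G(17) = mex{1,0,5,4,3} = 2
G(18) = mex{2,1,0,5,4} = 3
G(19) = mex{3,2,1,0,5} = 4
G_B(19) = 4.
Stack C, S = {1, 4}:
n :  0  1  2  3  4  5  6  7  8  9 10 11 12 13 14 15 16 17 18 19 20 21 22 23 24 25
G :  0  1  0  1  2  0  1  0  1  2  0  1  0  1  2  0  1  0  1  2  0  1  0  1  2  0
G_C(25) = 0.
Combined Grundy value = 1 ⊕ 4 ⊕ 0 = 5.
A winning move leaves total XOR = 0, i.e. changes one component's Grundy value g to g ⊕ X where X is the current total.
Stack A: need g' = 1⊕5 = 4. Options: 13−1→G=0, 13−4→G=5, 13−5→G=4, 13−8→G=3, 13−9→G=2. Hits: 1.
Stack B: need g' = 4⊕5 = 1. Options: 19−1→G=3, 19−2→G=2, 19−6→G=1, 19−7→G=0, 19−8→G=5. Hits: 1.
Stack C: need g' = 0⊕5 = 5. Options: 25−1→G=2, 25−4→G=1. Hits: 0.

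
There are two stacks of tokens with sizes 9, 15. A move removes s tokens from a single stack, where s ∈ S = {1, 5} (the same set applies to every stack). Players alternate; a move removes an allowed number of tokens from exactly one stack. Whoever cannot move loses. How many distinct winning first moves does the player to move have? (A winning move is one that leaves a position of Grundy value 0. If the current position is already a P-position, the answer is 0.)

All stacks use S = {1, 5}:
n :  0  1  2  3  4  5  6  7  8  9 10 11 12 13 14 15
G :  0  1  0  1  0  1  0  1  0  1  0  1  0  1  0  1
Stack A: G(9) = 1.
Stack B: G(15) = 1.
Combined Grundy value = 1 ⊕ 1 = 0.
A winning move leaves total XOR = 0, i.e. changes one component's Grundy value g to g ⊕ X where X is the current total.
Stack A: target g' = 1⊕0 = 1, but every legal move changes the Grundy value (mex property), so 0 moves.
Stack B: target g' = 1⊕0 = 1, but every legal move changes the Grundy value (mex property), so 0 moves.

0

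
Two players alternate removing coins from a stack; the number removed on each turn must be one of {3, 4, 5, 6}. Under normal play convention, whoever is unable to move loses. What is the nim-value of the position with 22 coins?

1

n :  0  1  2  3  4  5  6  7  8  9 10 11 12 13 14 15 16 17 18 19 20 21 22
G :  0  0  0  1  1  1  2  2  2  0  0  0  1  1  1  2  2  2  0  0  0  1  1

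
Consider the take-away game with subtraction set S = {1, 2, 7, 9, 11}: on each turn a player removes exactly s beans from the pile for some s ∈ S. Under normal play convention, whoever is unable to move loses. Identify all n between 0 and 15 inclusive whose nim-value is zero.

G(0) = 0
G(1) = mex{0} = 1
G(2) = mex{1,0} = 2
G(3) = mex{2,1} = 0
G(4) = mex{0,2} = 1
G(5) = mex{1,0} = 2
G(6) = mex{2,1} = 0
G(7) = mex{0,2,0} = 1
G(8) = mex{1,0,1} = 2
G(9) = mex{2,1,2,0} = 3
G(10) = mex{3,2,0,1} = 4
G(11) = mex{4,3,1,2,0} = 5
G(12) = mex{5,4,2,0,1} = 3
G(13) = mex{3,5,0,1,2} = 4
G(14) = mex{4,3,1,2,0} = 5
G(15) = mex{5,4,2,0,1} = 3
P-positions are exactly the n with G(n) = 0.

0, 3, 6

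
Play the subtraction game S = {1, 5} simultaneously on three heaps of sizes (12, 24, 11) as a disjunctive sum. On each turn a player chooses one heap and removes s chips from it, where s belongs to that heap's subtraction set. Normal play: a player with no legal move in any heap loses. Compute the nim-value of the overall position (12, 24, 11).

All heaps use S = {1, 5}:
G(0) = 0
G(1) = mex{0} = 1
G(2) = mex{1} = 0
G(3) = mex{0} = 1
G(4) = mex{1} = 0
G(5) = mex{0,0} = 1
G(6) = mex{1,1} = 0
G(7) = mex{0,0} = 1
G(8) = mex{1,1} = 0
G(9) = mex{0,0} = 1
G(10) = mex{1,1} = 0
G(11) = mex{0,0} = 1
G(12) = mex{1,1} = 0
G(13) = mex{0,0} = 1
G(14) = mex{1,1} = 0
G(15) = mex{0,0} = 1
G(16) = mex{1,1} = 0
G(17) = mex{0,0} = 1
G(18) = mex{1,1} = 0
G(19) = mex{0,0} = 1
G(20) = mex{1,1} = 0
G(21) = mex{0,0} = 1
G(22) = mex{1,1} = 0
G(23) = mex{0,0} = 1
G(24) = mex{1,1} = 0
Heap A: G(12) = 0.
Heap B: G(24) = 0.
Heap C: G(11) = 1.
Combined Grundy value = 0 ⊕ 0 ⊕ 1 = 1.

1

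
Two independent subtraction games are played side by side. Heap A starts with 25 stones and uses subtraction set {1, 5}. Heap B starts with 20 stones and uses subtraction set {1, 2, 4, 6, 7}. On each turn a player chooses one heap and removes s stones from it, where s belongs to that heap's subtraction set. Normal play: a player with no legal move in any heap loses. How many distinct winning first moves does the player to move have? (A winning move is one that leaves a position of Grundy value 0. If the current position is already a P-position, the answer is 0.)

Heap A, S = {1, 5}:
G(0) = 0
G(1) = mex{0} = 1
G(2) = mex{1} = 0
G(3) = mex{0} = 1
G(4) = mex{1} = 0
G(5) = mex{0,0} = 1
G(6) = mex{1,1} = 0
G(7) = mex{0,0} = 1
G(8) = mex{1,1} = 0
G(9) = mex{0,0} = 1
G(10) = mex{1,1} = 0
G(11) = mex{0,0} = 1
G(12) = mex{1,1} = 0
G(13) = mex{0,0} = 1
G(14) = mex{1,1} = 0
G(15) = mex{0,0} = 1
G(16) = mex{1,1} = 0
G(17) = mex{0,0} = 1
G(18) = mex{1,1} = 0
G(19) = mex{0,0} = 1
G(20) = mex{1,1} = 0
G(21) = mex{0,0} = 1
G(22) = mex{1,1} = 0
G(23) = mex{0,0} = 1
G(24) = mex{1,1} = 0
G(25) = mex{0,0} = 1
G_A(25) = 1.
Heap B, S = {1, 2, 4, 6, 7}:
G(0) = 0
G(1) = mex{0} = 1
G(2) = mex{1,0} = 2
G(3) = mex{2,1} = 0
G(4) = mex{0,2,0} = 1
G(5) = mex{1,0,1} = 2
G(6) = mex{2,1,2,0} = 3
G(7) = mex{3,2,0,1,0} = 4
G(8) = mex{4,3,1,2,1} = 0
G(9) = mex{0,4,2,0,2} = 1
G(10) = mex{1,0,3,1,0} = 2
G(11) = mex{2,1,4,2,1} = 0
G(12) = mex{0,2,0,3,2} = 1
G(13) = mex{1,0,1,4,3} = 2
G(14) = mex{2,1,2,0,4} = 3
G(15) = mex{3,2,0,1,0} = 4
G(16) = mex{4,3,1,2,1} = 0
G(17) = mex{0,4,2,0,2} = 1
G(18) = mex{1,0,3,1,0} = 2
G(19) = mex{2,1,4,2,1} = 0
G(20) = mex{0,2,0,3,2} = 1
G_B(20) = 1.
Combined Grundy value = 1 ⊕ 1 = 0.
A winning move leaves total XOR = 0, i.e. changes one component's Grundy value g to g ⊕ X where X is the current total.
Heap A: target g' = 1⊕0 = 1, but every legal move changes the Grundy value (mex property), so 0 moves.
Heap B: target g' = 1⊕0 = 1, but every legal move changes the Grundy value (mex property), so 0 moves.

0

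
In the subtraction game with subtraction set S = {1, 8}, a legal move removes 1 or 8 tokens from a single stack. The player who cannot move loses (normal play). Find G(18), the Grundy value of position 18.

0

n :  0  1  2  3  4  5  6  7  8  9 10 11 12 13 14 15 16 17 18
G :  0  1  0  1  0  1  0  1  2  0  1  0  1  0  1  0  1  2  0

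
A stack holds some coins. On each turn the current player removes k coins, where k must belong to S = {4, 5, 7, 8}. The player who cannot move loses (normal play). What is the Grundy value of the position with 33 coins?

2

n :  0  1  2  3  4  5  6  7  8  9 10 11 12 13 14 15 16 17 18 19 20 21 22 23 24 25 26 27 28 29 30 31 32 33
G :  0  0  0  0  1  1  1  1  2  2  2  2  0  0  0  0  1  1  1  1  2  2  2  2  0  0  0  0  1  1  1  1  2  2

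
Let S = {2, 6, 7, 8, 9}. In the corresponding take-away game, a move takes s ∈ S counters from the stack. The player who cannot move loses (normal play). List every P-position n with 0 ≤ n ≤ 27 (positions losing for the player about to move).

0, 1, 4, 5, 15, 16, 19, 20

n :  0  1  2  3  4  5  6  7  8  9 10 11 12 13 14 15 16 17 18 19 20 21 22 23 24 25 26 27
G :  0  0  1  1  0  0  1  1  2  2  3  3  2  2  3  0  0  1  1  0  0  1  1  2  2  3  3  2
P-positions are exactly the n with G(n) = 0.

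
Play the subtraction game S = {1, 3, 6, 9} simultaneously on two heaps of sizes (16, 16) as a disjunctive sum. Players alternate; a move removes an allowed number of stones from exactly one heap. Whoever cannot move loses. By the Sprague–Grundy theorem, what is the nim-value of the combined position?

All heaps use S = {1, 3, 6, 9}:
n :  0  1  2  3  4  5  6  7  8  9 10 11 12 13 14 15 16
G :  0  1  0  1  0  1  2  3  2  3  2  3  0  1  0  1  0
Heap A: G(16) = 0.
Heap B: G(16) = 0.
Combined Grundy value = 0 ⊕ 0 = 0.

0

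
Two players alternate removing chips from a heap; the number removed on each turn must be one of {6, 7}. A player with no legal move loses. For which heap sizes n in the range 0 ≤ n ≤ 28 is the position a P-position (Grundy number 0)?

G(0) = 0
G(1) = mex{} = 0
G(2) = mex{} = 0
G(3) = mex{} = 0
G(4) = mex{} = 0
G(5) = mex{} = 0
G(6) = mex{0} = 1
G(7) = mex{0,0} = 1
G(8) = mex{0,0} = 1
G(9) = mex{0,0} = 1
G(10) = mex{0,0} = 1
G(11) = mex{0,0} = 1
G(12) = mex{1,0} = 2
G(13) = mex{1,1} = 0
G(14) = mex{1,1} = 0
G(15) = mex{1,1} = 0
G(16) = mex{1,1} = 0
G(17) = mex{1,1} = 0
G(18) = mex{2,1} = 0
G(19) = mex{0,2} = 1
G(20) = mex{0,0} = 1
G(21) = mex{0,0} = 1
G(22) = mex{0,0} = 1
G(23) = mex{0,0} = 1
G(24) = mex{0,0} = 1
G(25) = mex{1,0} = 2
G(26) = mex{1,1} = 0
G(27) = mex{1,1} = 0
G(28) = mex{1,1} = 0
P-positions are exactly the n with G(n) = 0.

0, 1, 2, 3, 4, 5, 13, 14, 15, 16, 17, 18, 26, 27, 28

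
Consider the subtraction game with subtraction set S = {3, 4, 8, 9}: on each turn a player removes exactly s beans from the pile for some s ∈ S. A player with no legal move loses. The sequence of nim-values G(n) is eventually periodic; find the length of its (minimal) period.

12

G(0) = 0
G(1) = mex{} = 0
G(2) = mex{} = 0
G(3) = mex{0} = 1
G(4) = mex{0,0} = 1
G(5) = mex{0,0} = 1
G(6) = mex{1,0} = 2
G(7) = mex{1,1} = 0
G(8) = mex{1,1,0} = 2
G(9) = mex{2,1,0,0} = 3
G(10) = mex{0,2,0,0} = 1
G(11) = mex{2,0,1,0} = 3
G(12) = mex{3,2,1,1} = 0
G(13) = mex{1,3,1,1} = 0
G(14) = mex{3,1,2,1} = 0
G(15) = mex{0,3,0,2} = 1
G(16) = mex{0,0,2,0} = 1
G(17) = mex{0,0,3,2} = 1
G(18) = mex{1,0,1,3} = 2
G(19) = mex{1,1,3,1} = 0
G(20) = mex{1,1,0,3} = 2
G(21) = mex{2,1,0,0} = 3
G(22) = mex{0,2,0,0} = 1
G(23) = mex{2,0,1,0} = 3
G(24) = mex{3,2,1,1} = 0
G(25) = mex{1,3,1,1} = 0
G(n+12) = G(n) holds for n = 0,…,8 (a full window of length max(S) = 9), so the sequence is purely periodic with period 12.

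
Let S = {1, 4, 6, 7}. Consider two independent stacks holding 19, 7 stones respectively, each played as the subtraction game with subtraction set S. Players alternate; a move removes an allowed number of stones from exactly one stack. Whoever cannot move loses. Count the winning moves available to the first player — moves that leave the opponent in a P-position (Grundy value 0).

4

All stacks use S = {1, 4, 6, 7}:
n :  0  1  2  3  4  5  6  7  8  9 10 11 12 13 14 15 16 17 18 19
G :  0  1  0  1  2  0  1  2  3  2  0  1  2  0  1  0  1  2  0  1
Stack A: G(19) = 1.
Stack B: G(7) = 2.
Combined Grundy value = 1 ⊕ 2 = 3.
A winning move leaves total XOR = 0, i.e. changes one component's Grundy value g to g ⊕ X where X is the current total.
Stack A: need g' = 1⊕3 = 2. Options: 19−1→G=0, 19−4→G=0, 19−6→G=0, 19−7→G=2. Hits: 1.
Stack B: need g' = 2⊕3 = 1. Options: 7−1→G=1, 7−4→G=1, 7−6→G=1, 7−7→G=0. Hits: 3.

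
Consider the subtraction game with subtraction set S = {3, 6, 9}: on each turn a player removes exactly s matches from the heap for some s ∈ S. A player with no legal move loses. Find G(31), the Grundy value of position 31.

n :  0  1  2  3  4  5  6  7  8  9 10 11 12 13 14 15 16 17 18 19 20 21 22 23 24 25 26 27 28 29 30 31
G :  0  0  0  1  1  1  2  2  2  3  3  3  0  0  0  1  1  1  2  2  2  3  3  3  0  0  0  1  1  1  2  2

2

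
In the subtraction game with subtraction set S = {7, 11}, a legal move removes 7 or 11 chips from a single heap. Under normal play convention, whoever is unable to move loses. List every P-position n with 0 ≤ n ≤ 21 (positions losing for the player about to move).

0, 1, 2, 3, 4, 5, 6, 18, 19, 20, 21

G(0) = 0
G(1) = mex{} = 0
G(2) = mex{} = 0
G(3) = mex{} = 0
G(4) = mex{} = 0
G(5) = mex{} = 0
G(6) = mex{} = 0
G(7) = mex{0} = 1
G(8) = mex{0} = 1
G(9) = mex{0} = 1
G(10) = mex{0} = 1
G(11) = mex{0,0} = 1
G(12) = mex{0,0} = 1
G(13) = mex{0,0} = 1
G(14) = mex{1,0} = 2
G(15) = mex{1,0} = 2
G(16) = mex{1,0} = 2
G(17) = mex{1,0} = 2
G(18) = mex{1,1} = 0
G(19) = mex{1,1} = 0
G(20) = mex{1,1} = 0
G(21) = mex{2,1} = 0
P-positions are exactly the n with G(n) = 0.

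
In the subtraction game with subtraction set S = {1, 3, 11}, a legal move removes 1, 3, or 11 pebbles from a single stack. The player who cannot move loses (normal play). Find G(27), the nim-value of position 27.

G(0) = 0
G(1) = mex{0} = 1
G(2) = mex{1} = 0
G(3) = mex{0,0} = 1
G(4) = mex{1,1} = 0
G(5) = mex{0,0} = 1
G(6) = mex{1,1} = 0
G(7) = mex{0,0} = 1
G(8) = mex{1,1} = 0
G(9) = mex{0,0} = 1
G(10) = mex{1,1} = 0
G(11) = mex{0,0,0} = 1
G(12) = mex{1,1,1} = 0
G(13) = mex{0,0,0} = 1
G(14) = mex{1,1,1} = 0
G(15) = mex{0,0,0} = 1
G(16) = mex{1,1,1} = 0
G(17) = mex{0,0,0} = 1
G(18) = mex{1,1,1} = 0
G(19) = mex{0,0,0} = 1
G(20) = mex{1,1,1} = 0
G(21) = mex{0,0,0} = 1
G(22) = mex{1,1,1} = 0
G(23) = mex{0,0,0} = 1
G(24) = mex{1,1,1} = 0
G(25) = mex{0,0,0} = 1
G(26) = mex{1,1,1} = 0
G(27) = mex{0,0,0} = 1

1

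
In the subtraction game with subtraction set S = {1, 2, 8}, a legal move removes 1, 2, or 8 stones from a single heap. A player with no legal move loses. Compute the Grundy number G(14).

n :  0  1  2  3  4  5  6  7  8  9 10 11 12 13 14
G :  0  1  2  0  1  2  0  1  2  0  1  2  0  1  2

2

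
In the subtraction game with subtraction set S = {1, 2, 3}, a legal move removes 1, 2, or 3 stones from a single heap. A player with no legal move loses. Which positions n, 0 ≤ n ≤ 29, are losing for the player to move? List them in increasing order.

0, 4, 8, 12, 16, 20, 24, 28

G(0) = 0
G(1) = mex{0} = 1
G(2) = mex{1,0} = 2
G(3) = mex{2,1,0} = 3
G(4) = mex{3,2,1} = 0
G(5) = mex{0,3,2} = 1
G(6) = mex{1,0,3} = 2
G(7) = mex{2,1,0} = 3
G(8) = mex{3,2,1} = 0
G(9) = mex{0,3,2} = 1
G(10) = mex{1,0,3} = 2
G(11) = mex{2,1,0} = 3
G(12) = mex{3,2,1} = 0
G(13) = mex{0,3,2} = 1
G(14) = mex{1,0,3} = 2
G(15) = mex{2,1,0} = 3
G(16) = mex{3,2,1} = 0
G(17) = mex{0,3,2} = 1
G(18) = mex{1,0,3} = 2
G(19) = mex{2,1,0} = 3
G(20) = mex{3,2,1} = 0
G(21) = mex{0,3,2} = 1
G(22) = mex{1,0,3} = 2
G(23) = mex{2,1,0} = 3
G(24) = mex{3,2,1} = 0
G(25) = mex{0,3,2} = 1
G(26) = mex{1,0,3} = 2
G(27) = mex{2,1,0} = 3
G(28) = mex{3,2,1} = 0
G(29) = mex{0,3,2} = 1
P-positions are exactly the n with G(n) = 0.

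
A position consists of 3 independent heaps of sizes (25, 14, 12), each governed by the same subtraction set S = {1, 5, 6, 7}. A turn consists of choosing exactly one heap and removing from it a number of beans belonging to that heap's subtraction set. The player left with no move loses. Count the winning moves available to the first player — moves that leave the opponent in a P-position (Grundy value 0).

3

All heaps use S = {1, 5, 6, 7}:
n :  0  1  2  3  4  5  6  7  8  9 10 11 12 13 14 15 16 17 18 19 20 21 22 23 24 25
G :  0  1  0  1  0  1  2  3  2  3  2  3  0  1  0  1  0  1  2  3  2  3  2  3  0  1
Heap A: G(25) = 1.
Heap B: G(14) = 0.
Heap C: G(12) = 0.
Combined Grundy value = 1 ⊕ 0 ⊕ 0 = 1.
A winning move leaves total XOR = 0, i.e. changes one component's Grundy value g to g ⊕ X where X is the current total.
Heap A: need g' = 1⊕1 = 0. Options: 25−1→G=0, 25−5→G=2, 25−6→G=3, 25−7→G=2. Hits: 1.
Heap B: need g' = 0⊕1 = 1. Options: 14−1→G=1, 14−5→G=3, 14−6→G=2, 14−7→G=3. Hits: 1.
Heap C: need g' = 0⊕1 = 1. Options: 12−1→G=3, 12−5→G=3, 12−6→G=2, 12−7→G=1. Hits: 1.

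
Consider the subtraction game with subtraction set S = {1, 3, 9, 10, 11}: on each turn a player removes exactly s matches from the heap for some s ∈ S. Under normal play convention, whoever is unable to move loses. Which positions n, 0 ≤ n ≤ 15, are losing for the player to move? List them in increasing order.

0, 2, 4, 6, 8

n :  0  1  2  3  4  5  6  7  8  9 10 11 12 13 14 15
G :  0  1  0  1  0  1  0  1  0  1  2  3  2  3  2  3
P-positions are exactly the n with G(n) = 0.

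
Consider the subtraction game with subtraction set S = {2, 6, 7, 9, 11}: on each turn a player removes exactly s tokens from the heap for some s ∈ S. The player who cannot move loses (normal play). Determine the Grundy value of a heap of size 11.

G(0) = 0
G(1) = mex{} = 0
G(2) = mex{0} = 1
G(3) = mex{0} = 1
G(4) = mex{1} = 0
G(5) = mex{1} = 0
G(6) = mex{0,0} = 1
G(7) = mex{0,0,0} = 1
G(8) = mex{1,1,0} = 2
G(9) = mex{1,1,1,0} = 2
G(10) = mex{2,0,1,0} = 3
G(11) = mex{2,0,0,1,0} = 3

3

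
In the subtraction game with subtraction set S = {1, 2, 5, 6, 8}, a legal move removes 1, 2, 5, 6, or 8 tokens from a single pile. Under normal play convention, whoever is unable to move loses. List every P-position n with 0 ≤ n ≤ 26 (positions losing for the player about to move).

G(0) = 0
G(1) = mex{0} = 1
G(2) = mex{1,0} = 2
G(3) = mex{2,1} = 0
G(4) = mex{0,2} = 1
G(5) = mex{1,0,0} = 2
G(6) = mex{2,1,1,0} = 3
G(7) = mex{3,2,2,1} = 0
G(8) = mex{0,3,0,2,0} = 1
G(9) = mex{1,0,1,0,1} = 2
G(10) = mex{2,1,2,1,2} = 0
G(11) = mex{0,2,3,2,0} = 1
G(12) = mex{1,0,0,3,1} = 2
G(13) = mex{2,1,1,0,2} = 3
G(14) = mex{3,2,2,1,3} = 0
G(15) = mex{0,3,0,2,0} = 1
G(16) = mex{1,0,1,0,1} = 2
G(17) = mex{2,1,2,1,2} = 0
G(18) = mex{0,2,3,2,0} = 1
G(19) = mex{1,0,0,3,1} = 2
G(20) = mex{2,1,1,0,2} = 3
G(21) = mex{3,2,2,1,3} = 0
G(22) = mex{0,3,0,2,0} = 1
G(23) = mex{1,0,1,0,1} = 2
G(24) = mex{2,1,2,1,2} = 0
G(25) = mex{0,2,3,2,0} = 1
G(26) = mex{1,0,0,3,1} = 2
P-positions are exactly the n with G(n) = 0.

0, 3, 7, 10, 14, 17, 21, 24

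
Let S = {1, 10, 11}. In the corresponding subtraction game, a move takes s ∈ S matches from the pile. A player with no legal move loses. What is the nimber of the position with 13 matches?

3

n :  0  1  2  3  4  5  6  7  8  9 10 11 12 13
G :  0  1  0  1  0  1  0  1  0  1  2  3  2  3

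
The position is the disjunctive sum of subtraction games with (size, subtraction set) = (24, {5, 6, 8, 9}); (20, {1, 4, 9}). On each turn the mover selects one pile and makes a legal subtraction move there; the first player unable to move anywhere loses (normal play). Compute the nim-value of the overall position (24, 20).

Pile A, S = {5, 6, 8, 9}:
G(0) = 0
G(1) = mex{} = 0
G(2) = mex{} = 0
G(3) = mex{} = 0
G(4) = mex{} = 0
G(5) = mex{0} = 1
G(6) = mex{0,0} = 1
G(7) = mex{0,0} = 1
G(8) = mex{0,0,0} = 1
G(9) = mex{0,0,0,0} = 1
G(10) = mex{1,0,0,0} = 2
G(11) = mex{1,1,0,0} = 2
G(12) = mex{1,1,0,0} = 2
G(13) = mex{1,1,1,0} = 2
G(14) = mex{1,1,1,1} = 0
G(15) = mex{2,1,1,1} = 0
G(16) = mex{2,2,1,1} = 0
G(17) = mex{2,2,1,1} = 0
G(18) = mex{2,2,2,1} = 0
G(19) = mex{0,2,2,2} = 1
G(20) = mex{0,0,2,2} = 1
G(21) = mex{0,0,2,2} = 1
G(22) = mex{0,0,0,2} = 1
G(23) = mex{0,0,0,0} = 1
G(24) = mex{1,0,0,0} = 2
G_A(24) = 2.
Pile B, S = {1, 4, 9}:
n :  0  1  2  3  4  5  6  7  8  9 10 11 12 13 14 15 16 17 18 19 20
G :  0  1  0  1  2  0  1  0  1  2  0  1  0  1  2  0  1  0  1  2  0
G_B(20) = 0.
Combined Grundy value = 2 ⊕ 0 = 2.

2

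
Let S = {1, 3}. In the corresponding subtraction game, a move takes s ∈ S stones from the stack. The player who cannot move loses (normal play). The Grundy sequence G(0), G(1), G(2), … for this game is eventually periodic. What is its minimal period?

n :  0  1  2  3  4  5  6  7  8  9 10 11 12 13 14
G :  0  1  0  1  0  1  0  1  0  1  0  1  0  1  0
G(n+2) = G(n) holds for n = 0,…,2 (a full window of length max(S) = 3), so the sequence is purely periodic with period 2.

2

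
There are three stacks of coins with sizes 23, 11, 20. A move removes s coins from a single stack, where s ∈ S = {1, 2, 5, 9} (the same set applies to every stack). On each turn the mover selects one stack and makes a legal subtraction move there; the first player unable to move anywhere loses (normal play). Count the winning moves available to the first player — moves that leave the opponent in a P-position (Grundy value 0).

5

All stacks use S = {1, 2, 5, 9}:
G(0) = 0
G(1) = mex{0} = 1
G(2) = mex{1,0} = 2
G(3) = mex{2,1} = 0
G(4) = mex{0,2} = 1
G(5) = mex{1,0,0} = 2
G(6) = mex{2,1,1} = 0
G(7) = mex{0,2,2} = 1
G(8) = mex{1,0,0} = 2
G(9) = mex{2,1,1,0} = 3
G(10) = mex{3,2,2,1} = 0
G(11) = mex{0,3,0,2} = 1
G(12) = mex{1,0,1,0} = 2
G(13) = mex{2,1,2,1} = 0
G(14) = mex{0,2,3,2} = 1
G(15) = mex{1,0,0,0} = 2
G(16) = mex{2,1,1,1} = 0
G(17) = mex{0,2,2,2} = 1
G(18) = mex{1,0,0,3} = 2
G(19) = mex{2,1,1,0} = 3
G(20) = mex{3,2,2,1} = 0
G(21) = mex{0,3,0,2} = 1
G(22) = mex{1,0,1,0} = 2
G(23) = mex{2,1,2,1} = 0
Stack A: G(23) = 0.
Stack B: G(11) = 1.
Stack C: G(20) = 0.
Combined Grundy value = 0 ⊕ 1 ⊕ 0 = 1.
A winning move leaves total XOR = 0, i.e. changes one component's Grundy value g to g ⊕ X where X is the current total.
Stack A: need g' = 0⊕1 = 1. Options: 23−1→G=2, 23−2→G=1, 23−5→G=2, 23−9→G=1. Hits: 2.
Stack B: need g' = 1⊕1 = 0. Options: 11−1→G=0, 11−2→G=3, 11−5→G=0, 11−9→G=2. Hits: 2.
Stack C: need g' = 0⊕1 = 1. Options: 20−1→G=3, 20−2→G=2, 20−5→G=2, 20−9→G=1. Hits: 1.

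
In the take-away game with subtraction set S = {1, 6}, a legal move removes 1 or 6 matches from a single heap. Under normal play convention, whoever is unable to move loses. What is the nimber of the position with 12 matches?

G(0) = 0
G(1) = mex{0} = 1
G(2) = mex{1} = 0
G(3) = mex{0} = 1
G(4) = mex{1} = 0
G(5) = mex{0} = 1
G(6) = mex{1,0} = 2
G(7) = mex{2,1} = 0
G(8) = mex{0,0} = 1
G(9) = mex{1,1} = 0
G(10) = mex{0,0} = 1
G(11) = mex{1,1} = 0
G(12) = mex{0,2} = 1

1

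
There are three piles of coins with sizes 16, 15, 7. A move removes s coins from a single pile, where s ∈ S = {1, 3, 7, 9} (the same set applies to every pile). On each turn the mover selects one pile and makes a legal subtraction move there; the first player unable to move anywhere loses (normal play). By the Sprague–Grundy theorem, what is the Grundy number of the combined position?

0

All piles use S = {1, 3, 7, 9}:
n :  0  1  2  3  4  5  6  7  8  9 10 11 12 13 14 15 16
G :  0  1  0  1  0  1  0  1  0  1  0  1  0  1  0  1  0
Pile A: G(16) = 0.
Pile B: G(15) = 1.
Pile C: G(7) = 1.
Combined Grundy value = 0 ⊕ 1 ⊕ 1 = 0.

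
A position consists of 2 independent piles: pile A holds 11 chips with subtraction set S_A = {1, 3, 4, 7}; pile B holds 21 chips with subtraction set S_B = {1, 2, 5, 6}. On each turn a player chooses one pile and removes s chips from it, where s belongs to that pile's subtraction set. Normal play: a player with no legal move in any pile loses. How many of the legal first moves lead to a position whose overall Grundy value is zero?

Pile A, S = {1, 3, 4, 7}:
n :  0  1  2  3  4  5  6  7  8  9 10 11
G :  0  1  0  1  2  3  2  3  0  1  0  1
G_A(11) = 1.
Pile B, S = {1, 2, 5, 6}:
G(0) = 0
G(1) = mex{0} = 1
G(2) = mex{1,0} = 2
G(3) = mex{2,1} = 0
G(4) = mex{0,2} = 1
G(5) = mex{1,0,0} = 2
G(6) = mex{2,1,1,0} = 3
G(7) = mex{3,2,2,1} = 0
G(8) = mex{0,3,0,2} = 1
G(9) = mex{1,0,1,0} = 2
G(10) = mex{2,1,2,1} = 0
G(11) = mex{0,2,3,2} = 1
G(12) = mex{1,0,0,3} = 2
G(13) = mex{2,1,1,0} = 3
G(14) = mex{3,2,2,1} = 0
G(15) = mex{0,3,0,2} = 1
G(16) = mex{1,0,1,0} = 2
G(17) = mex{2,1,2,1} = 0
G(18) = mex{0,2,3,2} = 1
G(19) = mex{1,0,0,3} = 2
G(20) = mex{2,1,1,0} = 3
G(21) = mex{3,2,2,1} = 0
G_B(21) = 0.
Combined Grundy value = 1 ⊕ 0 = 1.
A winning move leaves total XOR = 0, i.e. changes one component's Grundy value g to g ⊕ X where X is the current total.
Pile A: need g' = 1⊕1 = 0. Options: 11−1→G=0, 11−3→G=0, 11−4→G=3, 11−7→G=2. Hits: 2.
Pile B: need g' = 0⊕1 = 1. Options: 21−1→G=3, 21−2→G=2, 21−5→G=2, 21−6→G=1. Hits: 1.

3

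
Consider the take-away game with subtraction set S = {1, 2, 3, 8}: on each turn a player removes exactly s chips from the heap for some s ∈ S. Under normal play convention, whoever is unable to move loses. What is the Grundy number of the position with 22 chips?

0

G(0) = 0
G(1) = mex{0} = 1
G(2) = mex{1,0} = 2
G(3) = mex{2,1,0} = 3
G(4) = mex{3,2,1} = 0
G(5) = mex{0,3,2} = 1
G(6) = mex{1,0,3} = 2
G(7) = mex{2,1,0} = 3
G(8) = mex{3,2,1,0} = 4
G(9) = mex{4,3,2,1} = 0
G(10) = mex{0,4,3,2} = 1
G(11) = mex{1,0,4,3} = 2
G(12) = mex{2,1,0,0} = 3
G(13) = mex{3,2,1,1} = 0
G(14) = mex{0,3,2,2} = 1
G(15) = mex{1,0,3,3} = 2
G(16) = mex{2,1,0,4} = 3
G(17) = mex{3,2,1,0} = 4
G(18) = mex{4,3,2,1} = 0
G(19) = mex{0,4,3,2} = 1
G(20) = mex{1,0,4,3} = 2
G(21) = mex{2,1,0,0} = 3
G(22) = mex{3,2,1,1} = 0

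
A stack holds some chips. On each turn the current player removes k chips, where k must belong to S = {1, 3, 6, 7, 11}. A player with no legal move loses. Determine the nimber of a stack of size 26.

0

n :  0  1  2  3  4  5  6  7  8  9 10 11 12 13 14 15 16 17 18 19 20 21 22 23 24 25 26
G :  0  1  0  1  0  1  2  3  2  3  2  3  0  1  0  1  0  1  2  3  2  3  2  3  0  1  0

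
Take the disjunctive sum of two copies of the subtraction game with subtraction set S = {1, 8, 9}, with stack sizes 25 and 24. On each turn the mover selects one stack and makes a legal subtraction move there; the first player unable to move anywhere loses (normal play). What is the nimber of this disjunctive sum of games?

1

All stacks use S = {1, 8, 9}:
G(0) = 0
G(1) = mex{0} = 1
G(2) = mex{1} = 0
G(3) = mex{0} = 1
G(4) = mex{1} = 0
G(5) = mex{0} = 1
G(6) = mex{1} = 0
G(7) = mex{0} = 1
G(8) = mex{1,0} = 2
G(9) = mex{2,1,0} = 3
G(10) = mex{3,0,1} = 2
G(11) = mex{2,1,0} = 3
G(12) = mex{3,0,1} = 2
G(13) = mex{2,1,0} = 3
G(14) = mex{3,0,1} = 2
G(15) = mex{2,1,0} = 3
G(16) = mex{3,2,1} = 0
G(17) = mex{0,3,2} = 1
G(18) = mex{1,2,3} = 0
G(19) = mex{0,3,2} = 1
G(20) = mex{1,2,3} = 0
G(21) = mex{0,3,2} = 1
G(22) = mex{1,2,3} = 0
G(23) = mex{0,3,2} = 1
G(24) = mex{1,0,3} = 2
G(25) = mex{2,1,0} = 3
Stack A: G(25) = 3.
Stack B: G(24) = 2.
Combined Grundy value = 3 ⊕ 2 = 1.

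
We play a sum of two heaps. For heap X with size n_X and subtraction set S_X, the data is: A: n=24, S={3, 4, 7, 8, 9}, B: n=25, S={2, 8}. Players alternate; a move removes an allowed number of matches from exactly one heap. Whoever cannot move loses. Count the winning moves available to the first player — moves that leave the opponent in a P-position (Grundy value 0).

Heap A, S = {3, 4, 7, 8, 9}:
G(0) = 0
G(1) = mex{} = 0
G(2) = mex{} = 0
G(3) = mex{0} = 1
G(4) = mex{0,0} = 1
G(5) = mex{0,0} = 1
G(6) = mex{1,0} = 2
G(7) = mex{1,1,0} = 2
G(8) = mex{1,1,0,0} = 2
G(9) = mex{2,1,0,0,0} = 3
G(10) = mex{2,2,1,0,0} = 3
G(11) = mex{2,2,1,1,0} = 3
G(12) = mex{3,2,1,1,1} = 0
G(13) = mex{3,3,2,1,1} = 0
G(14) = mex{3,3,2,2,1} = 0
G(15) = mex{0,3,2,2,2} = 1
G(16) = mex{0,0,3,2,2} = 1
G(17) = mex{0,0,3,3,2} = 1
G(18) = mex{1,0,3,3,3} = 2
G(19) = mex{1,1,0,3,3} = 2
G(20) = mex{1,1,0,0,3} = 2
G(21) = mex{2,1,0,0,0} = 3
G(22) = mex{2,2,1,0,0} = 3
G(23) = mex{2,2,1,1,0} = 3
G(24) = mex{3,2,1,1,1} = 0
G_A(24) = 0.
Heap B, S = {2, 8}:
G(0) = 0
G(1) = mex{} = 0
G(2) = mex{0} = 1
G(3) = mex{0} = 1
G(4) = mex{1} = 0
G(5) = mex{1} = 0
G(6) = mex{0} = 1
G(7) = mex{0} = 1
G(8) = mex{1,0} = 2
G(9) = mex{1,0} = 2
G(10) = mex{2,1} = 0
G(11) = mex{2,1} = 0
G(12) = mex{0,0} = 1
G(13) = mex{0,0} = 1
G(14) = mex{1,1} = 0
G(15) = mex{1,1} = 0
G(16) = mex{0,2} = 1
G(17) = mex{0,2} = 1
G(18) = mex{1,0} = 2
G(19) = mex{1,0} = 2
G(20) = mex{2,1} = 0
G(21) = mex{2,1} = 0
G(22) = mex{0,0} = 1
G(23) = mex{0,0} = 1
G(24) = mex{1,1} = 0
G(25) = mex{1,1} = 0
G_B(25) = 0.
Combined Grundy value = 0 ⊕ 0 = 0.
A winning move leaves total XOR = 0, i.e. changes one component's Grundy value g to g ⊕ X where X is the current total.
Heap A: target g' = 0⊕0 = 0, but every legal move changes the Grundy value (mex property), so 0 moves.
Heap B: target g' = 0⊕0 = 0, but every legal move changes the Grundy value (mex property), so 0 moves.

0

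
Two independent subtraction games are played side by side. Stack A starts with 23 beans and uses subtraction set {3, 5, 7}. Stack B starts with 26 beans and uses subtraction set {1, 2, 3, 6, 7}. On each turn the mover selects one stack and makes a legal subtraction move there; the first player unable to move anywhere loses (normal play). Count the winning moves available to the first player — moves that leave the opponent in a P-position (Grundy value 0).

3

Stack A, S = {3, 5, 7}:
n :  0  1  2  3  4  5  6  7  8  9 10 11 12 13 14 15 16 17 18 19 20 21 22 23
G :  0  0  0  1  1  1  2  2  2  3  0  0  0  1  1  1  2  2  2  3  0  0  0  1
G_A(23) = 1.
Stack B, S = {1, 2, 3, 6, 7}:
G(0) = 0
G(1) = mex{0} = 1
G(2) = mex{1,0} = 2
G(3) = mex{2,1,0} = 3
G(4) = mex{3,2,1} = 0
G(5) = mex{0,3,2} = 1
G(6) = mex{1,0,3,0} = 2
G(7) = mex{2,1,0,1,0} = 3
G(8) = mex{3,2,1,2,1} = 0
G(9) = mex{0,3,2,3,2} = 1
G(10) = mex{1,0,3,0,3} = 2
G(11) = mex{2,1,0,1,0} = 3
G(12) = mex{3,2,1,2,1} = 0
G(13) = mex{0,3,2,3,2} = 1
G(14) = mex{1,0,3,0,3} = 2
G(15) = mex{2,1,0,1,0} = 3
G(16) = mex{3,2,1,2,1} = 0
G(17) = mex{0,3,2,3,2} = 1
G(18) = mex{1,0,3,0,3} = 2
G(19) = mex{2,1,0,1,0} = 3
G(20) = mex{3,2,1,2,1} = 0
G(21) = mex{0,3,2,3,2} = 1
G(22) = mex{1,0,3,0,3} = 2
G(23) = mex{2,1,0,1,0} = 3
G(24) = mex{3,2,1,2,1} = 0
G(25) = mex{0,3,2,3,2} = 1
G(26) = mex{1,0,3,0,3} = 2
G_B(26) = 2.
Combined Grundy value = 1 ⊕ 2 = 3.
A winning move leaves total XOR = 0, i.e. changes one component's Grundy value g to g ⊕ X where X is the current total.
Stack A: need g' = 1⊕3 = 2. Options: 23−3→G=0, 23−5→G=2, 23−7→G=2. Hits: 2.
Stack B: need g' = 2⊕3 = 1. Options: 26−1→G=1, 26−2→G=0, 26−3→G=3, 26−6→G=0, 26−7→G=3. Hits: 1.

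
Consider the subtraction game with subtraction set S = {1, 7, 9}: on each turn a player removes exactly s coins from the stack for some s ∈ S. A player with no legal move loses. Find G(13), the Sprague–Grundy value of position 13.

G(0) = 0
G(1) = mex{0} = 1
G(2) = mex{1} = 0
G(3) = mex{0} = 1
G(4) = mex{1} = 0
G(5) = mex{0} = 1
G(6) = mex{1} = 0
G(7) = mex{0,0} = 1
G(8) = mex{1,1} = 0
G(9) = mex{0,0,0} = 1
G(10) = mex{1,1,1} = 0
G(11) = mex{0,0,0} = 1
G(12) = mex{1,1,1} = 0
G(13) = mex{0,0,0} = 1

1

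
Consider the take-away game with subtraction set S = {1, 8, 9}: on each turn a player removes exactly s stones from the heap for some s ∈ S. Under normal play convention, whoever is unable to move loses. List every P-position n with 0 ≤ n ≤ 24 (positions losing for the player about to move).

0, 2, 4, 6, 16, 18, 20, 22

G(0) = 0
G(1) = mex{0} = 1
G(2) = mex{1} = 0
G(3) = mex{0} = 1
G(4) = mex{1} = 0
G(5) = mex{0} = 1
G(6) = mex{1} = 0
G(7) = mex{0} = 1
G(8) = mex{1,0} = 2
G(9) = mex{2,1,0} = 3
G(10) = mex{3,0,1} = 2
G(11) = mex{2,1,0} = 3
G(12) = mex{3,0,1} = 2
G(13) = mex{2,1,0} = 3
G(14) = mex{3,0,1} = 2
G(15) = mex{2,1,0} = 3
G(16) = mex{3,2,1} = 0
G(17) = mex{0,3,2} = 1
G(18) = mex{1,2,3} = 0
G(19) = mex{0,3,2} = 1
G(20) = mex{1,2,3} = 0
G(21) = mex{0,3,2} = 1
G(22) = mex{1,2,3} = 0
G(23) = mex{0,3,2} = 1
G(24) = mex{1,0,3} = 2
P-positions are exactly the n with G(n) = 0.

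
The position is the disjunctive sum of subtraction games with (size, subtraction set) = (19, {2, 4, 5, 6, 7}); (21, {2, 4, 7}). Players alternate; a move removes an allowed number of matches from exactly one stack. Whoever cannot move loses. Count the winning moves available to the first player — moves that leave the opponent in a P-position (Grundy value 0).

0

Stack A, S = {2, 4, 5, 6, 7}:
n :  0  1  2  3  4  5  6  7  8  9 10 11 12 13 14 15 16 17 18 19
G :  0  0  1  1  2  2  3  3  4  0  0  1  1  2  2  3  3  4  0  0
G_A(19) = 0.
Stack B, S = {2, 4, 7}:
G(0) = 0
G(1) = mex{} = 0
G(2) = mex{0} = 1
G(3) = mex{0} = 1
G(4) = mex{1,0} = 2
G(5) = mex{1,0} = 2
G(6) = mex{2,1} = 0
G(7) = mex{2,1,0} = 3
G(8) = mex{0,2,0} = 1
G(9) = mex{3,2,1} = 0
G(10) = mex{1,0,1} = 2
G(11) = mex{0,3,2} = 1
G(12) = mex{2,1,2} = 0
G(13) = mex{1,0,0} = 2
G(14) = mex{0,2,3} = 1
G(15) = mex{2,1,1} = 0
G(16) = mex{1,0,0} = 2
G(17) = mex{0,2,2} = 1
G(18) = mex{2,1,1} = 0
G(19) = mex{1,0,0} = 2
G(20) = mex{0,2,2} = 1
G(21) = mex{2,1,1} = 0
G_B(21) = 0.
Combined Grundy value = 0 ⊕ 0 = 0.
A winning move leaves total XOR = 0, i.e. changes one component's Grundy value g to g ⊕ X where X is the current total.
Stack A: target g' = 0⊕0 = 0, but every legal move changes the Grundy value (mex property), so 0 moves.
Stack B: target g' = 0⊕0 = 0, but every legal move changes the Grundy value (mex property), so 0 moves.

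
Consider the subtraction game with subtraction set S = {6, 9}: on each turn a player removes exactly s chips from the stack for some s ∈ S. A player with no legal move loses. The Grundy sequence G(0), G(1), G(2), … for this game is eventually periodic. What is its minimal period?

n :  0  1  2  3  4  5  6  7  8  9 10 11 12 13 14 15 16 17 18 19 20 21 22 23 24 25 26 27 28 29 30 31
G :  0  0  0  0  0  0  1  1  1  1  1  1  2  2  2  0  0  0  0  0  0  1  1  1  1  1  1  2  2  2  0  0
G(n+15) = G(n) holds for n = 0,…,8 (a full window of length max(S) = 9), so the sequence is purely periodic with period 15.

15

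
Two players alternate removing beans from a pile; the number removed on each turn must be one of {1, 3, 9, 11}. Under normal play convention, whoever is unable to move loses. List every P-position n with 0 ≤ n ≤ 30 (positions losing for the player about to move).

G(0) = 0
G(1) = mex{0} = 1
G(2) = mex{1} = 0
G(3) = mex{0,0} = 1
G(4) = mex{1,1} = 0
G(5) = mex{0,0} = 1
G(6) = mex{1,1} = 0
G(7) = mex{0,0} = 1
G(8) = mex{1,1} = 0
G(9) = mex{0,0,0} = 1
G(10) = mex{1,1,1} = 0
G(11) = mex{0,0,0,0} = 1
G(12) = mex{1,1,1,1} = 0
G(13) = mex{0,0,0,0} = 1
G(14) = mex{1,1,1,1} = 0
G(15) = mex{0,0,0,0} = 1
G(16) = mex{1,1,1,1} = 0
G(17) = mex{0,0,0,0} = 1
G(18) = mex{1,1,1,1} = 0
G(19) = mex{0,0,0,0} = 1
G(20) = mex{1,1,1,1} = 0
G(21) = mex{0,0,0,0} = 1
G(22) = mex{1,1,1,1} = 0
G(23) = mex{0,0,0,0} = 1
G(24) = mex{1,1,1,1} = 0
G(25) = mex{0,0,0,0} = 1
G(26) = mex{1,1,1,1} = 0
G(27) = mex{0,0,0,0} = 1
G(28) = mex{1,1,1,1} = 0
G(29) = mex{0,0,0,0} = 1
G(30) = mex{1,1,1,1} = 0
P-positions are exactly the n with G(n) = 0.

0, 2, 4, 6, 8, 10, 12, 14, 16, 18, 20, 22, 24, 26, 28, 30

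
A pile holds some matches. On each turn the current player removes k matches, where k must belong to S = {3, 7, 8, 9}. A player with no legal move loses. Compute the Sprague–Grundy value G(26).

n :  0  1  2  3  4  5  6  7  8  9 10 11 12 13 14 15 16 17 18 19 20 21 22 23 24 25 26
G :  0  0  0  1  1  1  0  2  2  1  3  3  0  2  4  1  0  0  0  1  1  1  0  2  2  1  3

3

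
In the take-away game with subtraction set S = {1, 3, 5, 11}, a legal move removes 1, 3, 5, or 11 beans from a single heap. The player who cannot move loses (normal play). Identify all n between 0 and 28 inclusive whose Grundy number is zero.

0, 2, 4, 6, 8, 10, 12, 14, 16, 18, 20, 22, 24, 26, 28

G(0) = 0
G(1) = mex{0} = 1
G(2) = mex{1} = 0
G(3) = mex{0,0} = 1
G(4) = mex{1,1} = 0
G(5) = mex{0,0,0} = 1
G(6) = mex{1,1,1} = 0
G(7) = mex{0,0,0} = 1
G(8) = mex{1,1,1} = 0
G(9) = mex{0,0,0} = 1
G(10) = mex{1,1,1} = 0
G(11) = mex{0,0,0,0} = 1
G(12) = mex{1,1,1,1} = 0
G(13) = mex{0,0,0,0} = 1
G(14) = mex{1,1,1,1} = 0
G(15) = mex{0,0,0,0} = 1
G(16) = mex{1,1,1,1} = 0
G(17) = mex{0,0,0,0} = 1
G(18) = mex{1,1,1,1} = 0
G(19) = mex{0,0,0,0} = 1
G(20) = mex{1,1,1,1} = 0
G(21) = mex{0,0,0,0} = 1
G(22) = mex{1,1,1,1} = 0
G(23) = mex{0,0,0,0} = 1
G(24) = mex{1,1,1,1} = 0
G(25) = mex{0,0,0,0} = 1
G(26) = mex{1,1,1,1} = 0
G(27) = mex{0,0,0,0} = 1
G(28) = mex{1,1,1,1} = 0
P-positions are exactly the n with G(n) = 0.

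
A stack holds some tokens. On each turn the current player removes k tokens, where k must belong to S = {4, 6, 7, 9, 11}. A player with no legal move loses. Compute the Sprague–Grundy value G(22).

1

G(0) = 0
G(1) = mex{} = 0
G(2) = mex{} = 0
G(3) = mex{} = 0
G(4) = mex{0} = 1
G(5) = mex{0} = 1
G(6) = mex{0,0} = 1
G(7) = mex{0,0,0} = 1
G(8) = mex{1,0,0} = 2
G(9) = mex{1,0,0,0} = 2
G(10) = mex{1,1,0,0} = 2
G(11) = mex{1,1,1,0,0} = 2
G(12) = mex{2,1,1,0,0} = 3
G(13) = mex{2,1,1,1,0} = 3
G(14) = mex{2,2,1,1,0} = 3
G(15) = mex{2,2,2,1,1} = 0
G(16) = mex{3,2,2,1,1} = 0
G(17) = mex{3,2,2,2,1} = 0
G(18) = mex{3,3,2,2,1} = 0
G(19) = mex{0,3,3,2,2} = 1
G(20) = mex{0,3,3,2,2} = 1
G(21) = mex{0,0,3,3,2} = 1
G(22) = mex{0,0,0,3,2} = 1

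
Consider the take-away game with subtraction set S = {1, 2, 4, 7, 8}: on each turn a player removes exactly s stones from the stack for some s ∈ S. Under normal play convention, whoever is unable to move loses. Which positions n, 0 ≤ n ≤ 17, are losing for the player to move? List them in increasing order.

n :  0  1  2  3  4  5  6  7  8  9 10 11 12 13 14 15 16 17
G :  0  1  2  0  1  2  0  1  2  0  1  2  0  1  2  0  1  2
P-positions are exactly the n with G(n) = 0.

0, 3, 6, 9, 12, 15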